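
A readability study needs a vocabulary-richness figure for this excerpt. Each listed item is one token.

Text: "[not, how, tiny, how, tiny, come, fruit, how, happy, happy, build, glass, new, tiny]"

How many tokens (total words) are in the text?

14

Tokens: not, how, tiny, how, tiny, come, fruit, how, happy, happy, build, glass, new, tiny
N = 14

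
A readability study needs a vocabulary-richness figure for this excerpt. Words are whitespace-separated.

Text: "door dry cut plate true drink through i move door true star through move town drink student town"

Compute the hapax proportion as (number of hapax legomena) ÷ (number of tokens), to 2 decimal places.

0.33

Frequencies: door:2, true:2, drink:2, through:2, move:2, town:2, dry:1, cut:1, plate:1, i:1, star:1, student:1
Hapax count = 6; token count = 18.
Ratio = 6 / 18 = 0.33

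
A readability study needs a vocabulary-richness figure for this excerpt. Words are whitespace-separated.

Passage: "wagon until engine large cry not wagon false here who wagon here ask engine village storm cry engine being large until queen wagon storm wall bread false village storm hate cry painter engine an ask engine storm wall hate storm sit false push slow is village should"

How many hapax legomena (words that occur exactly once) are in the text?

Frequencies: engine:5, storm:5, wagon:4, cry:3, false:3, village:3, until:2, large:2, here:2, ask:2, wall:2, hate:2, not:1, who:1, being:1, queen:1, bread:1, painter:1, an:1, sit:1, … (4 more, each freq 1)
Hapax (freq=1): an, being, bread, is, not, painter, push, queen, should, sit, slow, who

12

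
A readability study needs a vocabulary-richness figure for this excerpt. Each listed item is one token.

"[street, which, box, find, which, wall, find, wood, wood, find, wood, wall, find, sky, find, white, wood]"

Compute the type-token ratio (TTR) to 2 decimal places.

N = 17 tokens, V = 8 types.
TTR = V / N = 8 / 17 = 0.47

0.47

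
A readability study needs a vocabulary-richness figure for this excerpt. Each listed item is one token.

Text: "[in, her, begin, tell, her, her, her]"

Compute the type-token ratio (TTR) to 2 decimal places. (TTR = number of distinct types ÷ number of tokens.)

0.57

N = 7 tokens, V = 4 types.
TTR = V / N = 4 / 7 = 0.57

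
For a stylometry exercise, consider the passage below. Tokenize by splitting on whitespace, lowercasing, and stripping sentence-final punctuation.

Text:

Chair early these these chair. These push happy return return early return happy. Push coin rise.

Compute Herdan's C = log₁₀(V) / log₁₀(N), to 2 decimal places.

0.75

N = 16, V = 8.
log₁₀(V) = 0.903090, log₁₀(N) = 1.204120
C = 0.903090 / 1.204120 = 0.75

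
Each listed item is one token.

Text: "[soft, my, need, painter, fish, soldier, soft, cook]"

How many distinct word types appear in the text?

Distinct types: {cook, fish, my, need, painter, soft, soldier}
V = 7

7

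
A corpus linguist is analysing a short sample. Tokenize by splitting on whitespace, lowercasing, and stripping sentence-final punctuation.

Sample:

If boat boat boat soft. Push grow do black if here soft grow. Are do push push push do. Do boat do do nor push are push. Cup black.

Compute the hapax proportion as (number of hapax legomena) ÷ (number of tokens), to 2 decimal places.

Frequencies: push:6, do:6, boat:4, if:2, soft:2, grow:2, black:2, are:2, here:1, nor:1, cup:1
Hapax count = 3; token count = 29.
Ratio = 3 / 29 = 0.10

0.10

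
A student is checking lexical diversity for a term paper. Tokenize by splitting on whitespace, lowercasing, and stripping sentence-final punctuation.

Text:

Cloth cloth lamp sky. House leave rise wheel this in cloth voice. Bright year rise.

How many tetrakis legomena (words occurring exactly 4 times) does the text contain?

0

Frequencies: cloth:3, rise:2, lamp:1, sky:1, house:1, leave:1, wheel:1, this:1, in:1, voice:1, bright:1, year:1
Words with frequency 4: (none)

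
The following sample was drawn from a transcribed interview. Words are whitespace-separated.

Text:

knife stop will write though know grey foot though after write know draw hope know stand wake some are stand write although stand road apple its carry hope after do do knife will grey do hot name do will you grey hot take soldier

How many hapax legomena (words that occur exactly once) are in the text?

15

Frequencies: do:4, will:3, write:3, know:3, grey:3, stand:3, knife:2, though:2, after:2, hope:2, hot:2, stop:1, foot:1, draw:1, wake:1, some:1, are:1, although:1, road:1, apple:1, … (6 more, each freq 1)
Hapax (freq=1): although, apple, are, carry, draw, foot, its, name, road, soldier, some, stop, take, wake, you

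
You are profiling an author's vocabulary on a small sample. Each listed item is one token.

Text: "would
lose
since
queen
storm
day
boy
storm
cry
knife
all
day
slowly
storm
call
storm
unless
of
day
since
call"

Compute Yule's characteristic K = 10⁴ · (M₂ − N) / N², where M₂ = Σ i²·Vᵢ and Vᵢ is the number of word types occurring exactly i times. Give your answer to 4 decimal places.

498.8662

Frequencies: storm:4, day:3, since:2, call:2, would:1, lose:1, queen:1, boy:1, cry:1, knife:1, all:1, slowly:1, unless:1, of:1
N = 21. Frequency spectrum: V_1=10, V_2=2, V_3=1, V_4=1
M₂ = 1²·10 + 2²·2 + 3²·1 + 4²·1 = 43
K = 10000 × (43 − 21) / 21² = 498.8662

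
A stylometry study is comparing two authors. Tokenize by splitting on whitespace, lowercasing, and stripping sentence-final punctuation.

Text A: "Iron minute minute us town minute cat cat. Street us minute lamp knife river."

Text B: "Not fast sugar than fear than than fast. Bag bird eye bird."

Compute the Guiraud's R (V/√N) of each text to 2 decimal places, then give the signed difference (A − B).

0.10

A: V=9, N=14, R=2.41
B: V=8, N=12, R=2.31
Difference = 2.41 − 2.31 = 0.10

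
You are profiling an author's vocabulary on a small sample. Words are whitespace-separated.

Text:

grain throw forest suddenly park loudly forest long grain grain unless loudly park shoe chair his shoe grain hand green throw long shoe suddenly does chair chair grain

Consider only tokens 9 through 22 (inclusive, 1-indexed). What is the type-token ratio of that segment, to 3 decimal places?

0.786

Segment tokens 9–22: grain, grain, unless, loudly, park, shoe, chair, his, shoe, grain, hand, green, throw, long
Segment N = 14, segment V = 11.
TTR = 11 / 14 = 0.786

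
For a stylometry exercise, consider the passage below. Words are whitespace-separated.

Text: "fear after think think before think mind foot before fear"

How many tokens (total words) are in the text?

Tokens: fear, after, think, think, before, think, mind, foot, before, fear
N = 10

10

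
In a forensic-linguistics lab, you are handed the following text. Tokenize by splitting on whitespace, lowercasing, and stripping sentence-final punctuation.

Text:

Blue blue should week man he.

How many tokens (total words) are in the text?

Tokens: blue, blue, should, week, man, he
N = 6

6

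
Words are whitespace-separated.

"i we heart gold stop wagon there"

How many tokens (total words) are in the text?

7

Tokens: i, we, heart, gold, stop, wagon, there
N = 7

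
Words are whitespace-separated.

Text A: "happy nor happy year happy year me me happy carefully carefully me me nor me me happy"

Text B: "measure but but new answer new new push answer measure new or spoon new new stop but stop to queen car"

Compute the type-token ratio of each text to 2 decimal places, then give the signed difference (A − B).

-0.23

TTR(A) = 5/17 = 0.29
TTR(B) = 11/21 = 0.52
Difference = 0.29 − 0.52 = -0.23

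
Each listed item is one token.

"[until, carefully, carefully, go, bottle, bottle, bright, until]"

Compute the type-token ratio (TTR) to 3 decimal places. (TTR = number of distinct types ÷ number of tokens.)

N = 8 tokens, V = 5 types.
TTR = V / N = 5 / 8 = 0.625

0.625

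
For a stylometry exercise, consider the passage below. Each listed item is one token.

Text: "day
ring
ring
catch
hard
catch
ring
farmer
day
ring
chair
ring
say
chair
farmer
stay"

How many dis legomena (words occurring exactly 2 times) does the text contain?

4

Frequencies: ring:5, day:2, catch:2, farmer:2, chair:2, hard:1, say:1, stay:1
Words with frequency 2: catch, chair, day, farmer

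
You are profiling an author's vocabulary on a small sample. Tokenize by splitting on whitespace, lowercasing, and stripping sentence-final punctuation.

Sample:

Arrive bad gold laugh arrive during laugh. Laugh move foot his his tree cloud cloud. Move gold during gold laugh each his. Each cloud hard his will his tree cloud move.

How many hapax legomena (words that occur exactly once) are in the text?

4

Frequencies: his:5, laugh:4, cloud:4, gold:3, move:3, arrive:2, during:2, tree:2, each:2, bad:1, foot:1, hard:1, will:1
Hapax (freq=1): bad, foot, hard, will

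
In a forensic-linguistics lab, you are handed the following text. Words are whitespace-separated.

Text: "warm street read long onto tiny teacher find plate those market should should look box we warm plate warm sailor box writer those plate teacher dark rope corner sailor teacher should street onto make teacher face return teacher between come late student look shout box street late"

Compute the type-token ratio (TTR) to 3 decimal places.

N = 47 tokens, V = 28 types.
TTR = V / N = 28 / 47 = 0.596

0.596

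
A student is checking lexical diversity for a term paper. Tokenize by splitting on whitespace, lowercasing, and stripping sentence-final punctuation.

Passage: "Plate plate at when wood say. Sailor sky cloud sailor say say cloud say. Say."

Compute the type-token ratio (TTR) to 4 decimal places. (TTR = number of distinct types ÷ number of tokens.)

0.5333

N = 15 tokens, V = 8 types.
TTR = V / N = 8 / 15 = 0.5333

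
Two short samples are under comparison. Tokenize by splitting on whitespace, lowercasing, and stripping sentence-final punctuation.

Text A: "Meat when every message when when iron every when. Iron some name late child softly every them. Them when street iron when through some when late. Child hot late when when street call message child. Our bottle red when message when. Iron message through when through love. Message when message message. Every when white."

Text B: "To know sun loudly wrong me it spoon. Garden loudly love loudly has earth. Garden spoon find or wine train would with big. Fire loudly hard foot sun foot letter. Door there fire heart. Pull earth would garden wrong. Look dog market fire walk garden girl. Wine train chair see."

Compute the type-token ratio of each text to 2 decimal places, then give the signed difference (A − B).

-0.31

TTR(A) = 20/54 = 0.37
TTR(B) = 34/50 = 0.68
Difference = 0.37 − 0.68 = -0.31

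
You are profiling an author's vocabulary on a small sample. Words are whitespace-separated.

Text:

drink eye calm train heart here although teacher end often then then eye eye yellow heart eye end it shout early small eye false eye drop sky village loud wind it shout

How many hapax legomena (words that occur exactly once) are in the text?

16

Frequencies: eye:6, heart:2, end:2, then:2, it:2, shout:2, drink:1, calm:1, train:1, here:1, although:1, teacher:1, often:1, yellow:1, early:1, small:1, false:1, drop:1, sky:1, village:1, … (2 more, each freq 1)
Hapax (freq=1): although, calm, drink, drop, early, false, here, loud, often, sky, small, teacher, train, village, wind, yellow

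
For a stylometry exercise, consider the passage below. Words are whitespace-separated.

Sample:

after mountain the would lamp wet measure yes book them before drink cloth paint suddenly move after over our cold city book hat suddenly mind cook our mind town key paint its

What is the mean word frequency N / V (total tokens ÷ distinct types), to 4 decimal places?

N = 32 tokens, V = 26 types.
Mean frequency = N / V = 32 / 26 = 1.2308

1.2308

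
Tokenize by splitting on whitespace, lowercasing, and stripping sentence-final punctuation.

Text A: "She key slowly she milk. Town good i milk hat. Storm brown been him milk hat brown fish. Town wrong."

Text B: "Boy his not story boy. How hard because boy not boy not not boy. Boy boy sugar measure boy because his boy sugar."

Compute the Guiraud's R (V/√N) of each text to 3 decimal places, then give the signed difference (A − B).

1.253

A: V=14, N=20, R=3.130
B: V=9, N=23, R=1.877
Difference = 3.130 − 1.877 = 1.253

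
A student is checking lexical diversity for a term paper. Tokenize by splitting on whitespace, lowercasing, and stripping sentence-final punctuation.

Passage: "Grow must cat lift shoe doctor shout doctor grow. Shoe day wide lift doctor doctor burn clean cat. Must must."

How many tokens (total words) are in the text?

20

Tokens: grow, must, cat, lift, shoe, doctor, shout, doctor, grow, shoe, day, wide, lift, doctor, doctor, burn, clean, cat, must, must
N = 20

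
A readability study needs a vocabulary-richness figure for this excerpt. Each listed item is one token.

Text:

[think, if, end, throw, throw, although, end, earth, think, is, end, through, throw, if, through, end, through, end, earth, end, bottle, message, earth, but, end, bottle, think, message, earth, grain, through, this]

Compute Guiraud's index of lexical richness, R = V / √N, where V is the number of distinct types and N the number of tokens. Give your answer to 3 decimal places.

2.298

N = 32, V = 13.
√N = 5.656854
R = 13 / 5.656854 = 2.298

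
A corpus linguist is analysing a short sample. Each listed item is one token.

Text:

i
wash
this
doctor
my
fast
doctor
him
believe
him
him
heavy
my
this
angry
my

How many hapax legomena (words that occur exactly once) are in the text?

Frequencies: my:3, him:3, this:2, doctor:2, i:1, wash:1, fast:1, believe:1, heavy:1, angry:1
Hapax (freq=1): angry, believe, fast, heavy, i, wash

6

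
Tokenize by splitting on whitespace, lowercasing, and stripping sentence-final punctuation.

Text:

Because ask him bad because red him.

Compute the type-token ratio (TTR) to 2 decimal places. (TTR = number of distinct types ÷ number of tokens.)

0.71

N = 7 tokens, V = 5 types.
TTR = V / N = 5 / 7 = 0.71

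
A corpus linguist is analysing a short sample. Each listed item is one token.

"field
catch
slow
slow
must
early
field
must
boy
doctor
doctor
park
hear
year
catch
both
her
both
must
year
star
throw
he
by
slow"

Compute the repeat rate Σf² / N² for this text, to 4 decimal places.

0.0752

Frequencies: slow:3, must:3, field:2, catch:2, doctor:2, year:2, both:2, early:1, boy:1, park:1, hear:1, her:1, star:1, throw:1, he:1, by:1
Σf² = 47; N² = 625
Repeat rate = 47 / 625 = 0.0752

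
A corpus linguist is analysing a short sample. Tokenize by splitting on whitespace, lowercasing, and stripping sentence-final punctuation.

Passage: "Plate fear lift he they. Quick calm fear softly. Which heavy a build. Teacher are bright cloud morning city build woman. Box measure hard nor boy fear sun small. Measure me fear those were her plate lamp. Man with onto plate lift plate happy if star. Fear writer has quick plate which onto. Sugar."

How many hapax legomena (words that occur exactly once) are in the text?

Frequencies: plate:5, fear:5, lift:2, quick:2, which:2, build:2, measure:2, onto:2, he:1, they:1, calm:1, softly:1, heavy:1, a:1, teacher:1, are:1, bright:1, cloud:1, morning:1, city:1, … (20 more, each freq 1)
Hapax (freq=1): a, are, box, boy, bright, calm, city, cloud, happy, hard, has, he, heavy, her, if, lamp, man, me, morning, nor, small, softly, star, sugar, sun, teacher, they, those, were, with, woman, writer

32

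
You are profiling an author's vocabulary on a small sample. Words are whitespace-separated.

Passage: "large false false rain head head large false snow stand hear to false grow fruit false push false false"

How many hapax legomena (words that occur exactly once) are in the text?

Frequencies: false:7, large:2, head:2, rain:1, snow:1, stand:1, hear:1, to:1, grow:1, fruit:1, push:1
Hapax (freq=1): fruit, grow, hear, push, rain, snow, stand, to

8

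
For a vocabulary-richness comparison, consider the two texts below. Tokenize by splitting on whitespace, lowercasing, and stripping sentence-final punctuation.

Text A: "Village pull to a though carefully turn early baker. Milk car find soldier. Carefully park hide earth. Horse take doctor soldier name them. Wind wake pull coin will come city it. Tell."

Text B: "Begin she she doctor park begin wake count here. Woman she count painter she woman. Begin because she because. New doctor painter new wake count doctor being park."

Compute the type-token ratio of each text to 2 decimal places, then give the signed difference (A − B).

TTR(A) = 29/32 = 0.91
TTR(B) = 12/28 = 0.43
Difference = 0.91 − 0.43 = 0.48

0.48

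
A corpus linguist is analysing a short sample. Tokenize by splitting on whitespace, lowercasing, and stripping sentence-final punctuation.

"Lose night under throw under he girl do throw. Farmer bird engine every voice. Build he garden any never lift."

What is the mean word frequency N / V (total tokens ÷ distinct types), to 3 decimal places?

1.176

N = 20 tokens, V = 17 types.
Mean frequency = N / V = 20 / 17 = 1.176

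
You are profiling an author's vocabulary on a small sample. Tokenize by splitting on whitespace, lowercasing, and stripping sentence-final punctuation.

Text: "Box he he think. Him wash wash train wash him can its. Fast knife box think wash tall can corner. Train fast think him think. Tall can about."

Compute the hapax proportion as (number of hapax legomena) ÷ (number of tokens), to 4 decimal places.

Frequencies: think:4, wash:4, him:3, can:3, box:2, he:2, train:2, fast:2, tall:2, its:1, knife:1, corner:1, about:1
Hapax count = 4; token count = 28.
Ratio = 4 / 28 = 0.1429

0.1429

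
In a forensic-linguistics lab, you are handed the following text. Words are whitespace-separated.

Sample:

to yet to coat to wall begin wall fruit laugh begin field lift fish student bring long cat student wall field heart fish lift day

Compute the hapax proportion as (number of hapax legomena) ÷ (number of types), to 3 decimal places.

Frequencies: to:3, wall:3, begin:2, field:2, lift:2, fish:2, student:2, yet:1, coat:1, fruit:1, laugh:1, bring:1, long:1, cat:1, heart:1, day:1
Hapax count = 9; type count = 16.
Ratio = 9 / 16 = 0.563

0.563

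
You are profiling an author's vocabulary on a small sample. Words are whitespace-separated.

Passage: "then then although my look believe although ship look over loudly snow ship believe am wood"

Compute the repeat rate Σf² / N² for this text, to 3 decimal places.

Frequencies: then:2, although:2, look:2, believe:2, ship:2, my:1, over:1, loudly:1, snow:1, am:1, wood:1
Σf² = 26; N² = 256
Repeat rate = 26 / 256 = 0.102

0.102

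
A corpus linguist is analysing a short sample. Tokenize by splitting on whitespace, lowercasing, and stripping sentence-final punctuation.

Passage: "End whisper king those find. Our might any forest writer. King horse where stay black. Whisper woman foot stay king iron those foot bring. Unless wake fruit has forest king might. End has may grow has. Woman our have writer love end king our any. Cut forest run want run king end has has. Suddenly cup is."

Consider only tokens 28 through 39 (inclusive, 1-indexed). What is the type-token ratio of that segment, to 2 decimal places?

0.83

Segment tokens 28–39: has, forest, king, might, end, has, may, grow, has, woman, our, have
Segment N = 12, segment V = 10.
TTR = 10 / 12 = 0.83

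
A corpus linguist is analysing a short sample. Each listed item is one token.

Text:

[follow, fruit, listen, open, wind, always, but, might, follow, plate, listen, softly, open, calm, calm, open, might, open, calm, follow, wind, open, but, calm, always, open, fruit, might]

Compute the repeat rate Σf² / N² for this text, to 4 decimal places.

Frequencies: open:6, calm:4, follow:3, might:3, fruit:2, listen:2, wind:2, always:2, but:2, plate:1, softly:1
Σf² = 92; N² = 784
Repeat rate = 92 / 784 = 0.1173

0.1173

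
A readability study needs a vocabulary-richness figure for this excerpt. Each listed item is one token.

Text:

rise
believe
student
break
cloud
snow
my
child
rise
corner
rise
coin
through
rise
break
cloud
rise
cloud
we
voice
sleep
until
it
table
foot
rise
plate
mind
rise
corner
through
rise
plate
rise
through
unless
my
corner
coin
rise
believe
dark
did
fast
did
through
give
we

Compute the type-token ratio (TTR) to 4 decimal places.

N = 48 tokens, V = 25 types.
TTR = V / N = 25 / 48 = 0.5208

0.5208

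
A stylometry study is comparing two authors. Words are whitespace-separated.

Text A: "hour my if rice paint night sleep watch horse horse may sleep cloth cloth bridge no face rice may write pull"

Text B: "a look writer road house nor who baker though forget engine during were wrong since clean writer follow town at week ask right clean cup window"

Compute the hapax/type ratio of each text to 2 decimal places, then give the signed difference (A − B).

A: hapax=11, V=16, ratio=0.69
B: hapax=22, V=24, ratio=0.92
Difference = 0.69 − 0.92 = -0.23

-0.23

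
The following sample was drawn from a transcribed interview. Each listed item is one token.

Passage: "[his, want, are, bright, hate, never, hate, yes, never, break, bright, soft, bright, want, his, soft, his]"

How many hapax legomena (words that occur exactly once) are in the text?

3

Frequencies: his:3, bright:3, want:2, hate:2, never:2, soft:2, are:1, yes:1, break:1
Hapax (freq=1): are, break, yes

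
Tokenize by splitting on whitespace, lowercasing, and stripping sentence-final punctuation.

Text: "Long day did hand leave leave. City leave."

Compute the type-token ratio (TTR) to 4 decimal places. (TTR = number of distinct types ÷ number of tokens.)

N = 8 tokens, V = 6 types.
TTR = V / N = 6 / 8 = 0.7500

0.7500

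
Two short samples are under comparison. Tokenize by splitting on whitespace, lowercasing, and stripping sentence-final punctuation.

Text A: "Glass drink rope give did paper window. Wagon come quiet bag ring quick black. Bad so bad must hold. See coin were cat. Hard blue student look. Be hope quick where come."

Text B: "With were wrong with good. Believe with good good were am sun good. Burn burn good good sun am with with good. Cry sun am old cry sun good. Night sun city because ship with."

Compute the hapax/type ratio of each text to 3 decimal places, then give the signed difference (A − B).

0.397

A: hapax=26, V=29, ratio=0.897
B: hapax=7, V=14, ratio=0.500
Difference = 0.897 − 0.500 = 0.397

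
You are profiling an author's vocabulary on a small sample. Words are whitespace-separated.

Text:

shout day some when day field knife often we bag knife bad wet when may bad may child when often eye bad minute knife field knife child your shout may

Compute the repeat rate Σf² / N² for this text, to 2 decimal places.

0.08

Frequencies: knife:4, when:3, bad:3, may:3, shout:2, day:2, field:2, often:2, child:2, some:1, we:1, bag:1, wet:1, eye:1, minute:1, your:1
Σf² = 70; N² = 900
Repeat rate = 70 / 900 = 0.08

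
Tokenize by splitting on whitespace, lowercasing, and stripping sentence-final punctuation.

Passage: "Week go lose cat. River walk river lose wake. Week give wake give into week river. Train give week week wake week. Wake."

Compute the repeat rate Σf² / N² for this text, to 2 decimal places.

Frequencies: week:6, wake:4, river:3, give:3, lose:2, go:1, cat:1, walk:1, into:1, train:1
Σf² = 79; N² = 529
Repeat rate = 79 / 529 = 0.15

0.15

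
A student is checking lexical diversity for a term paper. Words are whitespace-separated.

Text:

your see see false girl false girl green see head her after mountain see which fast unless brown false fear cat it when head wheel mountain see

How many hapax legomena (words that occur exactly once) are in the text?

13

Frequencies: see:5, false:3, girl:2, head:2, mountain:2, your:1, green:1, her:1, after:1, which:1, fast:1, unless:1, brown:1, fear:1, cat:1, it:1, when:1, wheel:1
Hapax (freq=1): after, brown, cat, fast, fear, green, her, it, unless, wheel, when, which, your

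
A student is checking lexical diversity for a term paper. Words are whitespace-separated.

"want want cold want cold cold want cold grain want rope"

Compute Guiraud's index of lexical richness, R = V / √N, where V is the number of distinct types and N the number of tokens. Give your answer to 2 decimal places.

N = 11, V = 4.
√N = 3.316625
R = 4 / 3.316625 = 1.21

1.21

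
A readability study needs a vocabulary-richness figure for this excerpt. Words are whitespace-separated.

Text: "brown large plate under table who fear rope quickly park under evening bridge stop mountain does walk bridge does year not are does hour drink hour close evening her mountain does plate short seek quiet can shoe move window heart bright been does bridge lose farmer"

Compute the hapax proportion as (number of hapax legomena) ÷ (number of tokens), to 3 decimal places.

Frequencies: does:5, bridge:3, plate:2, under:2, evening:2, mountain:2, hour:2, brown:1, large:1, table:1, who:1, fear:1, rope:1, quickly:1, park:1, stop:1, walk:1, year:1, not:1, are:1, … (15 more, each freq 1)
Hapax count = 28; token count = 46.
Ratio = 28 / 46 = 0.609

0.609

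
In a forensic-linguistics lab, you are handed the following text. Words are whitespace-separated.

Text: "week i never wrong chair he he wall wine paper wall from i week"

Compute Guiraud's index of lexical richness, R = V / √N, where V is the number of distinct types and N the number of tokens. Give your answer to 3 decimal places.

N = 14, V = 10.
√N = 3.741657
R = 10 / 3.741657 = 2.673

2.673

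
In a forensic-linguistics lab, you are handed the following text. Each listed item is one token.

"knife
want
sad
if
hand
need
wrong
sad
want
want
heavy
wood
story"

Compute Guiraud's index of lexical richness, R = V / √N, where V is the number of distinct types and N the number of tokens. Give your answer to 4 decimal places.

N = 13, V = 10.
√N = 3.605551
R = 10 / 3.605551 = 2.7735

2.7735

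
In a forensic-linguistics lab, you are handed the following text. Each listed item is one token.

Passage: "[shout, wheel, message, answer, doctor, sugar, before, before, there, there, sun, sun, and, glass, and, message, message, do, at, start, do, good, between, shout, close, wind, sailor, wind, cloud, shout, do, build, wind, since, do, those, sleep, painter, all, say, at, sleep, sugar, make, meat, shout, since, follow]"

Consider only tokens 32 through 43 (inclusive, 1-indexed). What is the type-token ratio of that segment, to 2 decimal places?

0.92

Segment tokens 32–43: build, wind, since, do, those, sleep, painter, all, say, at, sleep, sugar
Segment N = 12, segment V = 11.
TTR = 11 / 12 = 0.92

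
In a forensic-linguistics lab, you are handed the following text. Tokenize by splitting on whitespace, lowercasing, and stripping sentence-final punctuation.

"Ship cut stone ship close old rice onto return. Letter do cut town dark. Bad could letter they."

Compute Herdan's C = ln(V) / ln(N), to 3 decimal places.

0.937

N = 18, V = 15.
ln(V) = 2.708050, ln(N) = 2.890372
C = 2.708050 / 2.890372 = 0.937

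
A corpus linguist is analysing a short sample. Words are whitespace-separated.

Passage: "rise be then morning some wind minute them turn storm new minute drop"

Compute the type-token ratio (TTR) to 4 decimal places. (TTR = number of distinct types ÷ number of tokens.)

N = 13 tokens, V = 12 types.
TTR = V / N = 12 / 13 = 0.9231

0.9231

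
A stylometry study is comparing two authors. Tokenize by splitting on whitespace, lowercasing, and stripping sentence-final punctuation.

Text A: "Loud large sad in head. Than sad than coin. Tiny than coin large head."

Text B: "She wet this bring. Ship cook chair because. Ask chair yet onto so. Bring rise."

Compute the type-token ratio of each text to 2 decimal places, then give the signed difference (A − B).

TTR(A) = 8/14 = 0.57
TTR(B) = 13/15 = 0.87
Difference = 0.57 − 0.87 = -0.30

-0.30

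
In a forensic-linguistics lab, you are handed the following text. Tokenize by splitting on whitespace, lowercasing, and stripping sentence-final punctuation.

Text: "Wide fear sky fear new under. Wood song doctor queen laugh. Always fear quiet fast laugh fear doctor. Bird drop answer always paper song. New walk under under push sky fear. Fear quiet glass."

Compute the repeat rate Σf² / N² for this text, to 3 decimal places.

0.073

Frequencies: fear:6, under:3, sky:2, new:2, song:2, doctor:2, laugh:2, always:2, quiet:2, wide:1, wood:1, queen:1, fast:1, bird:1, drop:1, answer:1, paper:1, walk:1, push:1, glass:1
Σf² = 84; N² = 1156
Repeat rate = 84 / 1156 = 0.073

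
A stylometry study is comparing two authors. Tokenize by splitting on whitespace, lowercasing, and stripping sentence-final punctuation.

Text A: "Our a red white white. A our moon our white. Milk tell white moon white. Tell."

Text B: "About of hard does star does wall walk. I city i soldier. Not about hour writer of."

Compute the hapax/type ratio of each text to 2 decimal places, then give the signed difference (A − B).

-0.40

A: hapax=2, V=7, ratio=0.29
B: hapax=9, V=13, ratio=0.69
Difference = 0.29 − 0.69 = -0.40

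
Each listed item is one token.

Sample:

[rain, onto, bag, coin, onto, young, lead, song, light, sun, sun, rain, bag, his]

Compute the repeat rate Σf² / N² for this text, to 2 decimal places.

0.11

Frequencies: rain:2, onto:2, bag:2, sun:2, coin:1, young:1, lead:1, song:1, light:1, his:1
Σf² = 22; N² = 196
Repeat rate = 22 / 196 = 0.11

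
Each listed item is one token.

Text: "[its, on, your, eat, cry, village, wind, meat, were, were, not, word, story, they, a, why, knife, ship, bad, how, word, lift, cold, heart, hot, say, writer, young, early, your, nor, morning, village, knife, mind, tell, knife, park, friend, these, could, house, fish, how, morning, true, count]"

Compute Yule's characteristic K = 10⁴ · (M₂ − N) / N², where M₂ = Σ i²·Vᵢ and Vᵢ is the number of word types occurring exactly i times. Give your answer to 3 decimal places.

81.485

Frequencies: knife:3, your:2, village:2, were:2, word:2, how:2, morning:2, its:1, on:1, eat:1, cry:1, wind:1, meat:1, not:1, story:1, they:1, a:1, why:1, ship:1, bad:1, … (19 more, each freq 1)
N = 47. Frequency spectrum: V_1=32, V_2=6, V_3=1
M₂ = 1²·32 + 2²·6 + 3²·1 = 65
K = 10000 × (65 − 47) / 47² = 81.485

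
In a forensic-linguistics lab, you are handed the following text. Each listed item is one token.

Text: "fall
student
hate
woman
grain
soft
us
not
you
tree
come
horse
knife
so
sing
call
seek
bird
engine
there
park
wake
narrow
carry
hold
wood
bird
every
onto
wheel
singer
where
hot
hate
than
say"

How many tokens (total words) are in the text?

36

Tokens: fall, student, hate, woman, grain, soft, us, not, you, tree, come, horse, knife, so, sing, call, seek, bird, engine, there, park, wake, narrow, carry, hold, wood, bird, every, onto, wheel, singer, where, hot, hate, than, say
N = 36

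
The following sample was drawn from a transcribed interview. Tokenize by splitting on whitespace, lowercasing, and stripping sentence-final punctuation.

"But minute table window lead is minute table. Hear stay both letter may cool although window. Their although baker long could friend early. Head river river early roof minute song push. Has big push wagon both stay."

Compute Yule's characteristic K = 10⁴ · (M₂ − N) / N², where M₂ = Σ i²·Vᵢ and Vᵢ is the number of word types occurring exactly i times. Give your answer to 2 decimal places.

160.70

Frequencies: minute:3, table:2, window:2, stay:2, both:2, although:2, early:2, river:2, push:2, but:1, lead:1, is:1, hear:1, letter:1, may:1, cool:1, their:1, baker:1, long:1, could:1, … (7 more, each freq 1)
N = 37. Frequency spectrum: V_1=18, V_2=8, V_3=1
M₂ = 1²·18 + 2²·8 + 3²·1 = 59
K = 10000 × (59 − 37) / 37² = 160.70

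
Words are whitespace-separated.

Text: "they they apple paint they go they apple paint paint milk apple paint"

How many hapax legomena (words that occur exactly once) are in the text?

Frequencies: they:4, paint:4, apple:3, go:1, milk:1
Hapax (freq=1): go, milk

2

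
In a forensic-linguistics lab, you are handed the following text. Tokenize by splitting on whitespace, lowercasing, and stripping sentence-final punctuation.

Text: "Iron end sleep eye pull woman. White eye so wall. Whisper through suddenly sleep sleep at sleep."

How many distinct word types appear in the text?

Distinct types: {at, end, eye, iron, pull, sleep, so, suddenly, through, wall, whisper, white, woman}
V = 13

13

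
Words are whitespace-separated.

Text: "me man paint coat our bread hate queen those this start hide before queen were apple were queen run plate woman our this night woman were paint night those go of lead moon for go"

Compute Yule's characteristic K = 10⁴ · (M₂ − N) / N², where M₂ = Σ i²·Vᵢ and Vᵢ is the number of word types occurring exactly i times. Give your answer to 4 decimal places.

212.2449

Frequencies: queen:3, were:3, paint:2, our:2, those:2, this:2, woman:2, night:2, go:2, me:1, man:1, coat:1, bread:1, hate:1, start:1, hide:1, before:1, apple:1, run:1, plate:1, … (4 more, each freq 1)
N = 35. Frequency spectrum: V_1=15, V_2=7, V_3=2
M₂ = 1²·15 + 2²·7 + 3²·2 = 61
K = 10000 × (61 − 35) / 35² = 212.2449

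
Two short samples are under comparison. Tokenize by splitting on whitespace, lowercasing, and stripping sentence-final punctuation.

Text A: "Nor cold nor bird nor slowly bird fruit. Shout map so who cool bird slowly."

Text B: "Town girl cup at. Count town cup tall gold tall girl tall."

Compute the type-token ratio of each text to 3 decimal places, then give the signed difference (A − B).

0.084

TTR(A) = 10/15 = 0.667
TTR(B) = 7/12 = 0.583
Difference = 0.667 − 0.583 = 0.084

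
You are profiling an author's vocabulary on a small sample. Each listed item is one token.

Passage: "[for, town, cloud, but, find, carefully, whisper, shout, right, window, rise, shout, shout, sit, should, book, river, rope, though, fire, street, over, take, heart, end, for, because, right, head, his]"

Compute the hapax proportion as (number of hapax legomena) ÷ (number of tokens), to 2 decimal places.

0.77

Frequencies: shout:3, for:2, right:2, town:1, cloud:1, but:1, find:1, carefully:1, whisper:1, window:1, rise:1, sit:1, should:1, book:1, river:1, rope:1, though:1, fire:1, street:1, over:1, … (6 more, each freq 1)
Hapax count = 23; token count = 30.
Ratio = 23 / 30 = 0.77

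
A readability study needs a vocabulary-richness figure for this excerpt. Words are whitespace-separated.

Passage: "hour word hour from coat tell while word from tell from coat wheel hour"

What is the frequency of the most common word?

3

Frequencies: hour:3, from:3, word:2, coat:2, tell:2, while:1, wheel:1
Most common: 'hour' with frequency 3.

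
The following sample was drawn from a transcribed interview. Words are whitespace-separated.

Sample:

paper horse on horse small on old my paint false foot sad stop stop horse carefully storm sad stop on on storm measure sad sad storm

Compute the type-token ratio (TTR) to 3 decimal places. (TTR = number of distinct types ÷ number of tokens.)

0.538

N = 26 tokens, V = 14 types.
TTR = V / N = 14 / 26 = 0.538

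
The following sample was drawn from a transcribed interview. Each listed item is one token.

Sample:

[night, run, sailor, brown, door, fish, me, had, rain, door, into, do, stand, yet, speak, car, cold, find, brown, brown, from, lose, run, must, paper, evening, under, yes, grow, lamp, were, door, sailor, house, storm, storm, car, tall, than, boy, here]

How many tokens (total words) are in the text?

Tokens: night, run, sailor, brown, door, fish, me, had, rain, door, into, do, stand, yet, speak, car, cold, find, brown, brown, from, lose, run, must, paper, evening, under, yes, grow, lamp, were, door, sailor, house, storm, storm, car, tall, than, boy, here
N = 41

41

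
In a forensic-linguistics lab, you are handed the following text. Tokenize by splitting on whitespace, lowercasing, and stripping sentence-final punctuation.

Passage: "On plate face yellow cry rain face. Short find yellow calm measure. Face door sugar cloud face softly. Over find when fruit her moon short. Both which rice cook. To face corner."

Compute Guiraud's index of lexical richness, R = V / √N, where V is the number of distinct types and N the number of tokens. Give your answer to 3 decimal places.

N = 32, V = 25.
√N = 5.656854
R = 25 / 5.656854 = 4.419

4.419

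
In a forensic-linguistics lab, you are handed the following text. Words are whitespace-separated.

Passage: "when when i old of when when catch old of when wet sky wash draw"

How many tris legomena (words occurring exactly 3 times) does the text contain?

Frequencies: when:5, old:2, of:2, i:1, catch:1, wet:1, sky:1, wash:1, draw:1
Words with frequency 3: (none)

0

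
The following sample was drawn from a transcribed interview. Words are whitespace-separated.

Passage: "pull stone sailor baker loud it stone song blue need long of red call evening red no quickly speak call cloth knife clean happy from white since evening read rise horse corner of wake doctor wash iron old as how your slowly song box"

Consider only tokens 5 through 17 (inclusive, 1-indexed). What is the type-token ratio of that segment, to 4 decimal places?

0.9231

Segment tokens 5–17: loud, it, stone, song, blue, need, long, of, red, call, evening, red, no
Segment N = 13, segment V = 12.
TTR = 12 / 13 = 0.9231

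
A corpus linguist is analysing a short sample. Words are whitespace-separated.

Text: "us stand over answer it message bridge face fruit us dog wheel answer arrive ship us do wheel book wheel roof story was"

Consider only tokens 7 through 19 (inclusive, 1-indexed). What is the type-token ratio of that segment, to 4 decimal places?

0.8462

Segment tokens 7–19: bridge, face, fruit, us, dog, wheel, answer, arrive, ship, us, do, wheel, book
Segment N = 13, segment V = 11.
TTR = 11 / 13 = 0.8462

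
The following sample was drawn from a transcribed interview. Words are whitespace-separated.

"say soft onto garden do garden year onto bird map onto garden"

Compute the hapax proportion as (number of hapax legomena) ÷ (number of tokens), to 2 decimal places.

Frequencies: onto:3, garden:3, say:1, soft:1, do:1, year:1, bird:1, map:1
Hapax count = 6; token count = 12.
Ratio = 6 / 12 = 0.50

0.50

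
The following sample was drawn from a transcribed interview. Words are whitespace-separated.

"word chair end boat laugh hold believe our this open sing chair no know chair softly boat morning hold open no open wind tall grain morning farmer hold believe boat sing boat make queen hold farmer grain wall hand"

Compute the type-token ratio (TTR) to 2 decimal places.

N = 39 tokens, V = 23 types.
TTR = V / N = 23 / 39 = 0.59

0.59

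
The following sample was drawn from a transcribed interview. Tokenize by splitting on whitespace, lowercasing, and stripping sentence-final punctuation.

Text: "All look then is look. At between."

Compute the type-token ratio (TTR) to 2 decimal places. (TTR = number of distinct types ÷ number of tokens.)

0.86

N = 7 tokens, V = 6 types.
TTR = V / N = 6 / 7 = 0.86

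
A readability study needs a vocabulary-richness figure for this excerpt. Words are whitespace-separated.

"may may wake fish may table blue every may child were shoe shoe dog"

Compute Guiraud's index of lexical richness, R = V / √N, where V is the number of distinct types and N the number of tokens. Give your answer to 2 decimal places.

N = 14, V = 10.
√N = 3.741657
R = 10 / 3.741657 = 2.67

2.67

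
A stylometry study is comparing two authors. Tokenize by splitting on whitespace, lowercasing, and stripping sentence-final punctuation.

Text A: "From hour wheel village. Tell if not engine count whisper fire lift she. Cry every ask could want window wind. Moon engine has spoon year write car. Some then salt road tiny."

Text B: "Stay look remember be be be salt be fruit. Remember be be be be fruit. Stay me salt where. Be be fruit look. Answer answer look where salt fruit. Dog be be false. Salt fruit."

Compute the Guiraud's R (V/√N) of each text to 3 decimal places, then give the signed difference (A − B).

3.621

A: V=31, N=32, R=5.480
B: V=11, N=35, R=1.859
Difference = 5.480 − 1.859 = 3.621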